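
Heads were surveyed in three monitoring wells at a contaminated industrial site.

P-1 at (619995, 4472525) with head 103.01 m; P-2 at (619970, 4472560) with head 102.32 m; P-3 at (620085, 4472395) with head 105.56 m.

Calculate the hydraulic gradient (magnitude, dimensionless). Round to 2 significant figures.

0.017

Taking P-1 as reference: P-2−P-1 = (-25, 35, -0.69); P-3−P-1 = (90, -130, +2.55).
Solve a·Δx + b·Δy = Δh: det = (-25)·(-130) − 90·35 = 100.
∂h/∂x = [(-0.69)·(-130) − (+2.55)·35] / 100 = +0.004500
∂h/∂y = [(-25)·(+2.55) − 90·(-0.69)] / 100 = -0.01650
|∇h| = √(0.004500² + -0.01650²) = 0.0171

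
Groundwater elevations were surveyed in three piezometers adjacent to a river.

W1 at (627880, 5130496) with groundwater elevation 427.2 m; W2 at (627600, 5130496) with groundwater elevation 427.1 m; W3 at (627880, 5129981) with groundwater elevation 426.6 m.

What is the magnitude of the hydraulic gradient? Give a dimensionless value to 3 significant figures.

∂h/∂x = (427.1 − 427.2) / (627600 − 627880) = +0.0003571
∂h/∂y = (426.6 − 427.2) / (5129981 − 5130496) = +0.001165
|∇h| = √(0.0003571² + 0.001165²) = 0.001219

0.00122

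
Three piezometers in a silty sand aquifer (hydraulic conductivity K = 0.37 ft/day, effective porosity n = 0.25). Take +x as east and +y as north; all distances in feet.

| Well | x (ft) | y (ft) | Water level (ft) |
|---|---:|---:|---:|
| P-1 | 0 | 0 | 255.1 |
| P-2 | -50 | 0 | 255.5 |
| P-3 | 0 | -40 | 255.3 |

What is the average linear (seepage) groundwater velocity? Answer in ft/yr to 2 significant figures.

∂h/∂x = (255.5 − 255.1) / (-50 − 0) = -0.008000
∂h/∂y = (255.3 − 255.1) / (-40 − 0) = -0.005000
|∇h| = √(-0.008000² + -0.005000²) = 0.009434
Seepage velocity v = K·i/n = 0.37 × 0.009434 / 0.25 = 0.01396 ft/day = 5.099 ft/yr.

5.1 ft/yr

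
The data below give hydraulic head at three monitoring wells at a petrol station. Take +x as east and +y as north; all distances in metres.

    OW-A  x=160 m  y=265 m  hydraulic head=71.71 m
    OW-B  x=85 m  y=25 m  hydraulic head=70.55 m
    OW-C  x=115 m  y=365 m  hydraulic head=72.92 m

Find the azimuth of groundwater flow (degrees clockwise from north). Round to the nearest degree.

Differences from OW-A: to OW-B (Δx, Δy, Δh) = (-75, -240, -1.16); to OW-C = (-45, 100, +1.21).
Determinant of the coordinate differences = (-75)·100 − (-45)·(-240) = -18300.
∂h/∂x = [(-1.16)·100 − (+1.21)·(-240)] / -18300 = -0.009530
∂h/∂y = [(-75)·(+1.21) − (-45)·(-1.16)] / -18300 = +0.007811
Flow direction (−∇h) has components (+0.009530 E, -0.007811 N).
Azimuth = atan2(E, N) = atan2(+0.009530, -0.007811) = 129.3° ≈ 129°.

129°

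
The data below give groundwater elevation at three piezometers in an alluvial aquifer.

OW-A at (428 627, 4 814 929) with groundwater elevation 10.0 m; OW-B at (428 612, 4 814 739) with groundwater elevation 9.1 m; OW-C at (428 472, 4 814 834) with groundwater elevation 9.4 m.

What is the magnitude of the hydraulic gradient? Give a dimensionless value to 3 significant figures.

0.00477

Taking OW-A as reference: OW-B−OW-A = (-15, -190, -0.9); OW-C−OW-A = (-155, -95, -0.6).
Solve a·Δx + b·Δy = Δh: det = (-15)·(-95) − (-155)·(-190) = -28025.
∂h/∂x = [(-0.9)·(-95) − (-0.6)·(-190)] / -28025 = +0.001017
∂h/∂y = [(-15)·(-0.6) − (-155)·(-0.9)] / -28025 = +0.004657
|∇h| = √(0.001017² + 0.004657²) = 0.004767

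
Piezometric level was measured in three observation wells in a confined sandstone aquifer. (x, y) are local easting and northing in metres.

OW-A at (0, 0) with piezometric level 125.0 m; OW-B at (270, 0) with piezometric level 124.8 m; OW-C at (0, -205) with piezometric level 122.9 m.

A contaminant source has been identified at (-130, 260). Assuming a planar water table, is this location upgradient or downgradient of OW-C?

upgradient

∂h/∂x = (124.8 − 125.0) / (270 − 0) = -0.0007407
∂h/∂y = (122.9 − 125.0) / (-205 − 0) = +0.01024
Head at (-130, 260) = 125.0 + (-0.0007407)·(-130) + (+0.01024)·(260) = 127.76 m.
That is higher than the 122.9 m at OW-C, so the point is upgradient.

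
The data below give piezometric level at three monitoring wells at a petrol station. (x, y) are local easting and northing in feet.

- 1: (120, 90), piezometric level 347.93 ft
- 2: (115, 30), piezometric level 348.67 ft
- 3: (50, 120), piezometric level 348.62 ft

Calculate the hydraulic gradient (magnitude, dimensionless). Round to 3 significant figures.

Three-point gradient (reference 1): Δ to 2 = (-5, -60, +0.74), Δ to 3 = (-70, 30, +0.69).
∂h/∂x = -0.01462, ∂h/∂y = -0.01111 (det = -4350).
|∇h| = √(-0.01462² + -0.01111²) = 0.01836

0.0184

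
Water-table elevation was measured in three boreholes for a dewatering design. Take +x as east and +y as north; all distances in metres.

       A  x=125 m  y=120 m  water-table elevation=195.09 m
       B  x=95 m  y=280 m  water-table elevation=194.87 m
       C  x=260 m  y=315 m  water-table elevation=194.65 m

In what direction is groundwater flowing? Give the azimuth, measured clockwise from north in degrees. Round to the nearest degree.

Three-point gradient (reference A): Δ to B = (-30, 160, -0.22), Δ to C = (135, 195, -0.44).
∂h/∂x = -0.001002, ∂h/∂y = -0.001563 (det = -27450).
Flow direction (−∇h) has components (+0.001002 E, +0.001563 N).
Azimuth = atan2(E, N) = atan2(+0.001002, +0.001563) = 32.7° ≈ 033°.

033°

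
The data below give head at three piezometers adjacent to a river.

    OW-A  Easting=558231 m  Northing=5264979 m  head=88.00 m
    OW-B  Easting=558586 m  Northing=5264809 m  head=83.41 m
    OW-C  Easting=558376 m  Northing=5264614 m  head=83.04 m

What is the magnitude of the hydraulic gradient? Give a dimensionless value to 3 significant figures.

0.0131

Taking OW-A as reference: OW-B−OW-A = (355, -170, -4.59); OW-C−OW-A = (145, -365, -4.96).
Solve a·Δx + b·Δy = Δh: det = 355·(-365) − 145·(-170) = -104925.
∂h/∂x = [(-4.59)·(-365) − (-4.96)·(-170)] / -104925 = -0.007931
∂h/∂y = [355·(-4.96) − 145·(-4.59)] / -104925 = +0.01044
|∇h| = √(-0.007931² + 0.01044²) = 0.01311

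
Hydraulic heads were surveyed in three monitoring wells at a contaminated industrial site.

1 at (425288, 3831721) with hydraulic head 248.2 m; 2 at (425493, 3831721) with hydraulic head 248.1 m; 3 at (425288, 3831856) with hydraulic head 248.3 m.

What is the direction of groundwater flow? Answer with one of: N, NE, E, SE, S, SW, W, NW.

SE

∂h/∂x = (248.1 − 248.2) / (425493 − 425288) = -0.0004878
∂h/∂y = (248.3 − 248.2) / (3831856 − 3831721) = +0.0007407
Flow = −∇h = (+0.0004878 east, -0.0007407 north), which points southeast.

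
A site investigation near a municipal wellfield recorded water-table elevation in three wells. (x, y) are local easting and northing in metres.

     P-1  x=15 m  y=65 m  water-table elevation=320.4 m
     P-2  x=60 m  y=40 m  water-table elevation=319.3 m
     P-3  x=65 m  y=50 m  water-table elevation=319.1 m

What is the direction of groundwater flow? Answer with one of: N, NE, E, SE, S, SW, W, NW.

Differences from P-1: to P-2 (Δx, Δy, Δh) = (45, -25, -1.1); to P-3 = (50, -15, -1.3).
Solve a·Δx + b·Δy = Δh: det = 45·(-15) − 50·(-25) = 575.
∂h/∂x = [(-1.1)·(-15) − (-1.3)·(-25)] / 575 = -0.02783
∂h/∂y = [45·(-1.3) − 50·(-1.1)] / 575 = -0.006087
Flow = −∇h = (+0.02783 east, +0.006087 north), which points east.

E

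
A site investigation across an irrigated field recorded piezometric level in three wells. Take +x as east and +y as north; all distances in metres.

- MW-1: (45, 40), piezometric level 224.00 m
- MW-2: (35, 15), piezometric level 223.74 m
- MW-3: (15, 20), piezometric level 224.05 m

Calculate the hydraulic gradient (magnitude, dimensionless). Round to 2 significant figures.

0.019

Differences from MW-1: to MW-2 (Δx, Δy, Δh) = (-10, -25, -0.26); to MW-3 = (-30, -20, +0.05).
Determinant of the coordinate differences = (-10)·(-20) − (-30)·(-25) = -550.
∂h/∂x = [(-0.26)·(-20) − (+0.05)·(-25)] / -550 = -0.01173
∂h/∂y = [(-10)·(+0.05) − (-30)·(-0.26)] / -550 = +0.01509
|∇h| = √(-0.01173² + 0.01509²) = 0.01911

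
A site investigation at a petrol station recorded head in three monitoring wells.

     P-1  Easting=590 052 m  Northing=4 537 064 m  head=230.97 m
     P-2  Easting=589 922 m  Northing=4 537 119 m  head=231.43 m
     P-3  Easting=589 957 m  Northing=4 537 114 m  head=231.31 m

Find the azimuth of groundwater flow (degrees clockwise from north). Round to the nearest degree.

097°

With h = a·x + b·y + c and P-1 as origin, the differences give:
  (-130)·a + 55·b = +0.46
  (-95)·a + 50·b = +0.34
Eliminate b (×50 and ×55, subtract): -1275·a = 4.300 → a = ∂h/∂x = -0.003373
Back-substitute: b = ∂h/∂y = +0.0003922.
Flow direction (−∇h) has components (+0.003373 E, -0.0003922 N).
Azimuth = atan2(E, N) = atan2(+0.003373, -0.0003922) = 96.6° ≈ 097°.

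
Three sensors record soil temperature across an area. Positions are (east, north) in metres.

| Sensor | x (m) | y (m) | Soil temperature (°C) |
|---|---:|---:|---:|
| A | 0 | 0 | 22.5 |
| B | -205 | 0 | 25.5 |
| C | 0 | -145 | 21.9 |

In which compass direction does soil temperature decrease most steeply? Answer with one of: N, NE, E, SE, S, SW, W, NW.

∂T/∂x = (25.5 − 22.5) / (-205 − 0) = -0.01463
∂T/∂y = (21.9 − 22.5) / (-145 − 0) = +0.004138
Steepest decrease is along −∇f = (+0.01463 E, -0.004138 N) → east.

E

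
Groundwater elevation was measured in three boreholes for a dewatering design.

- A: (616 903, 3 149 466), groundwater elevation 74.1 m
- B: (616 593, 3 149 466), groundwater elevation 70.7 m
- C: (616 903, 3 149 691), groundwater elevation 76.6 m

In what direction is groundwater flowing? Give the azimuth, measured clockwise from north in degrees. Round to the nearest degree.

∂h/∂x = (70.7 − 74.1) / (616593 − 616903) = +0.01097
∂h/∂y = (76.6 − 74.1) / (3149691 − 3149466) = +0.01111
Flow direction (−∇h) has components (-0.01097 E, -0.01111 N).
Azimuth = atan2(E, N) = atan2(-0.01097, -0.01111) = 224.6° ≈ 225°.

225°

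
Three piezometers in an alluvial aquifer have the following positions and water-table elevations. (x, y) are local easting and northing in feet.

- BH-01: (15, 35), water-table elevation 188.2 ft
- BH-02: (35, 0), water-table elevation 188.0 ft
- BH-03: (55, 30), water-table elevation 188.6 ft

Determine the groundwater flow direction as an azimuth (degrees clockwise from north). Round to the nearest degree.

With h = a·x + b·y + c and BH-01 as origin, the differences give:
  20·a + (-35)·b = -0.2
  40·a + (-5)·b = +0.4
Eliminate b (×(-5) and ×(-35), subtract): 1300·a = 15.00 → a = ∂h/∂x = +0.01154
Back-substitute: b = ∂h/∂y = +0.01231.
Flow direction (−∇h) has components (-0.01154 E, -0.01231 N).
Azimuth = atan2(E, N) = atan2(-0.01154, -0.01231) = 223.2° ≈ 223°.

223°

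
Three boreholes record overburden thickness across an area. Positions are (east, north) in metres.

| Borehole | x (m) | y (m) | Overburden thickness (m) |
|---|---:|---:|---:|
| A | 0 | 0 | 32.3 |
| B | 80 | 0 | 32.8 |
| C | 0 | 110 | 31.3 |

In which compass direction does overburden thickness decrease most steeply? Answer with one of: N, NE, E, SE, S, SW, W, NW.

NW

∂d/∂x = (32.8 − 32.3) / (80 − 0) = +0.006250
∂d/∂y = (31.3 − 32.3) / (110 − 0) = -0.009091
Steepest decrease is along −∇f = (-0.006250 E, +0.009091 N) → northwest.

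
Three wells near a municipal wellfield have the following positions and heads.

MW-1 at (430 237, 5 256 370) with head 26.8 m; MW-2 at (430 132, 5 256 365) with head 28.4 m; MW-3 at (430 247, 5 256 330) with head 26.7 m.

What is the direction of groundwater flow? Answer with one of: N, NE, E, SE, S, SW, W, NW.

E

Three-point gradient (reference MW-1): Δ to MW-2 = (-105, -5, +1.6), Δ to MW-3 = (10, -40, -0.1).
∂h/∂x = -0.01518, ∂h/∂y = -0.001294 (det = 4250).
Flow = −∇h = (+0.01518 east, +0.001294 north), which points east.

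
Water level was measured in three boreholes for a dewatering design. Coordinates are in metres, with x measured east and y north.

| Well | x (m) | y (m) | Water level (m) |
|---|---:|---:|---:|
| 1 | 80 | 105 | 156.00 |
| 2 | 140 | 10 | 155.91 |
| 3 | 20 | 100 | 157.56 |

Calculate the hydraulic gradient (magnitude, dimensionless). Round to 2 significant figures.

0.029

With h = a·x + b·y + c and 1 as origin, the differences give:
  60·a + (-95)·b = -0.09
  (-60)·a + (-5)·b = +1.56
Eliminate b (×(-5) and ×(-95), subtract): -6000·a = 148.650 → a = ∂h/∂x = -0.02478
Back-substitute: b = ∂h/∂y = -0.01470.
|∇h| = √(-0.02478² + -0.01470²) = 0.02881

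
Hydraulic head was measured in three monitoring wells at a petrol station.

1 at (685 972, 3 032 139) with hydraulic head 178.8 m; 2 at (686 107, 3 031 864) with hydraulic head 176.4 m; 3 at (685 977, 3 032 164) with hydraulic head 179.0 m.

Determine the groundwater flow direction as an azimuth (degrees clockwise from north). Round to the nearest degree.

Three-point gradient (reference 1): Δ to 2 = (135, -275, -2.4), Δ to 3 = (5, 25, +0.2).
∂h/∂x = -0.001053, ∂h/∂y = +0.008211 (det = 4750).
Flow direction (−∇h) has components (+0.001053 E, -0.008211 N).
Azimuth = atan2(E, N) = atan2(+0.001053, -0.008211) = 172.7° ≈ 173°.

173°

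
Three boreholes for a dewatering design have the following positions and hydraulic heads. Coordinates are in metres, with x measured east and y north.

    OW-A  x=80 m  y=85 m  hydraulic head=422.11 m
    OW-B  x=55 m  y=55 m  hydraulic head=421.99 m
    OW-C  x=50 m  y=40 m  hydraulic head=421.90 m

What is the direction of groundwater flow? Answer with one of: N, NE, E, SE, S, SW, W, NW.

Taking OW-A as reference: OW-B−OW-A = (-25, -30, -0.12); OW-C−OW-A = (-30, -45, -0.21).
Solve a·Δx + b·Δy = Δh: det = (-25)·(-45) − (-30)·(-30) = 225.
∂h/∂x = [(-0.12)·(-45) − (-0.21)·(-30)] / 225 = -0.004000
∂h/∂y = [(-25)·(-0.21) − (-30)·(-0.12)] / 225 = +0.007333
Flow = −∇h = (+0.004000 east, -0.007333 north), which points southeast.

SE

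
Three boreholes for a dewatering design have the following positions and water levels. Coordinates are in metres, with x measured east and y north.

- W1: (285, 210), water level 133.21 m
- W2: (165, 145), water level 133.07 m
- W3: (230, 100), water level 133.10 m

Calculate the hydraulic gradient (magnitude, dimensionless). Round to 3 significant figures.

0.00103

Three-point gradient (reference W1): Δ to W2 = (-120, -65, -0.14), Δ to W3 = (-55, -110, -0.11).
∂h/∂x = +0.0008571, ∂h/∂y = +0.0005714 (det = 9625).
|∇h| = √(0.0008571² + 0.0005714²) = 0.00103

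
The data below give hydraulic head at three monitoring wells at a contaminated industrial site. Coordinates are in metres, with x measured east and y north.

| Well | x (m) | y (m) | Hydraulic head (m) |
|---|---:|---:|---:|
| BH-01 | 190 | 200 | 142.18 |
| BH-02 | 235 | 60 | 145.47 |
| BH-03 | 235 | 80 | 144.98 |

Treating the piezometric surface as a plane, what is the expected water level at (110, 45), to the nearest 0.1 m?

With h = a·x + b·y + c and BH-01 as origin, the differences give:
  45·a + (-140)·b = +3.29
  45·a + (-120)·b = +2.80
Eliminate b (×(-120) and ×(-140), subtract): 900·a = -2.800 → a = ∂h/∂x = -0.003111
Back-substitute: b = ∂h/∂y = -0.02450.
h(110, 45) = 142.18 + (-0.003111)·(-80) + (-0.02450)·(-155) = 142.18 +0.249 +3.798 = 146.226 m.

146.2 m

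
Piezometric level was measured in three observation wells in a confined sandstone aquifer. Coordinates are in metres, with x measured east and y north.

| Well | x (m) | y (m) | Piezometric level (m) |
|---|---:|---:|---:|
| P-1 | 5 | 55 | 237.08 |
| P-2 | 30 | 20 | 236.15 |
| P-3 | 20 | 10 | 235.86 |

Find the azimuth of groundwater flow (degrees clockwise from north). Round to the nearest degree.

Differences from P-1: to P-2 (Δx, Δy, Δh) = (25, -35, -0.93); to P-3 = (15, -45, -1.22).
Solve a·Δx + b·Δy = Δh: det = 25·(-45) − 15·(-35) = -600.
∂h/∂x = [(-0.93)·(-45) − (-1.22)·(-35)] / -600 = +0.001417
∂h/∂y = [25·(-1.22) − 15·(-0.93)] / -600 = +0.02758
Flow direction (−∇h) has components (-0.001417 E, -0.02758 N).
Azimuth = atan2(E, N) = atan2(-0.001417, -0.02758) = 182.9° ≈ 183°.

183°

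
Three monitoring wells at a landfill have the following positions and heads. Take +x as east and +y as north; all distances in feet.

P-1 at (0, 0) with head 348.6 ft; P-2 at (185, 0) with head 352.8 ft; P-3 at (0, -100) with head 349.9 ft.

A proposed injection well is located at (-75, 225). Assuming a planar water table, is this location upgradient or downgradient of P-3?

∂h/∂x = (352.8 − 348.6) / (185 − 0) = +0.02270
∂h/∂y = (349.9 − 348.6) / (-100 − 0) = -0.01300
Head at (-75, 225) = 348.6 + (+0.02270)·(-75) + (-0.01300)·(225) = 343.97 ft.
That is lower than the 349.9 ft at P-3, so the point is downgradient.

downgradient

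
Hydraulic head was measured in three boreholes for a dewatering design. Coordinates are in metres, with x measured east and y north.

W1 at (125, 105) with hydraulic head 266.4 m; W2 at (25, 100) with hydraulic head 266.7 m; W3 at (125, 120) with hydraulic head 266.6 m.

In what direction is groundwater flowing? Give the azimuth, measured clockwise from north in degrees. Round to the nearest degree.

Three-point gradient (reference W1): Δ to W2 = (-100, -5, +0.3), Δ to W3 = (0, 15, +0.2).
∂h/∂x = -0.003667, ∂h/∂y = +0.01333 (det = -1500).
Flow direction (−∇h) has components (+0.003667 E, -0.01333 N).
Azimuth = atan2(E, N) = atan2(+0.003667, -0.01333) = 164.6° ≈ 165°.

165°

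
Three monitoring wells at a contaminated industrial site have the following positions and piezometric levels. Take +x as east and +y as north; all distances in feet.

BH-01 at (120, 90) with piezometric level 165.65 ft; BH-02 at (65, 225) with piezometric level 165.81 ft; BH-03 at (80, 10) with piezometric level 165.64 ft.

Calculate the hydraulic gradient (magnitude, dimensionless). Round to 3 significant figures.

Three-point gradient (reference BH-01): Δ to BH-02 = (-55, 135, +0.16), Δ to BH-03 = (-40, -80, -0.01).
∂h/∂x = -0.001168, ∂h/∂y = +0.0007092 (det = 9800).
|∇h| = √(-0.001168² + 0.0007092²) = 0.001366

0.00137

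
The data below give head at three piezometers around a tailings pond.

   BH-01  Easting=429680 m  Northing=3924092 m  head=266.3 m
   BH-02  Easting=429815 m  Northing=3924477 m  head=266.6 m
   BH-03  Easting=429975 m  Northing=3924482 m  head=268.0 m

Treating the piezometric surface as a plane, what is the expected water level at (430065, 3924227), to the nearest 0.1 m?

With h = a·x + b·y + c and BH-01 as origin, the differences give:
  135·a + 385·b = +0.3
  295·a + 390·b = +1.7
Eliminate b (×390 and ×385, subtract): -60925·a = -537.50 → a = ∂h/∂x = +0.008822
Back-substitute: b = ∂h/∂y = -0.002314.
h(430065, 3924227) = 266.3 + (+0.008822)·(385) + (-0.002314)·(135) = 266.3 +3.397 -0.312 = 269.384 m.

269.4 m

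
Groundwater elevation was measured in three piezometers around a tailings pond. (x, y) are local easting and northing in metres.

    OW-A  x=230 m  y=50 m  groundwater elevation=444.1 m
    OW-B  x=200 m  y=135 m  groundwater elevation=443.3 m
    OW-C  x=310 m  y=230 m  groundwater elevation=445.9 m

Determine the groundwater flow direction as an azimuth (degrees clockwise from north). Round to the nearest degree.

With h = a·x + b·y + c and OW-A as origin, the differences give:
  (-30)·a + 85·b = -0.8
  80·a + 180·b = +1.8
Eliminate b (×180 and ×85, subtract): -12200·a = -297.00 → a = ∂h/∂x = +0.02434
Back-substitute: b = ∂h/∂y = -0.0008197.
Flow direction (−∇h) has components (-0.02434 E, +0.0008197 N).
Azimuth = atan2(E, N) = atan2(-0.02434, +0.0008197) = 271.9° ≈ 272°.

272°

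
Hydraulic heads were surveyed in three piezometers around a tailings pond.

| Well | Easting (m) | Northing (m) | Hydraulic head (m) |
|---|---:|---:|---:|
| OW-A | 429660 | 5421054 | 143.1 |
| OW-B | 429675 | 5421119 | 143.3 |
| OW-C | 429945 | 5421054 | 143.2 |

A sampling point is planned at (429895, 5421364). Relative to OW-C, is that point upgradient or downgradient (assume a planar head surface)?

Differences from OW-A: to OW-B (Δx, Δy, Δh) = (15, 65, +0.2); to OW-C = (285, 0, +0.1).
Determinant of the coordinate differences = 15·0 − 285·65 = -18525.
∂h/∂x = [(+0.2)·0 − (+0.1)·65] / -18525 = +0.0003509
∂h/∂y = [15·(+0.1) − 285·(+0.2)] / -18525 = +0.002996
Head at (429895, 5421364) = 143.1 + (+0.0003509)·(235) + (+0.002996)·(310) = 144.11 m.
That is higher than the 143.2 m at OW-C, so the point is upgradient.

upgradient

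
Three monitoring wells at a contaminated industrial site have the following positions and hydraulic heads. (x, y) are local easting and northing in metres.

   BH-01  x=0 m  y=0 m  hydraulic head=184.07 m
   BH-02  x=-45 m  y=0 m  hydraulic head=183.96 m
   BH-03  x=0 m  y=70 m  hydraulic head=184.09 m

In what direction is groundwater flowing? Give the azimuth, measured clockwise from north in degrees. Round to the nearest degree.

∂h/∂x = (183.96 − 184.07) / (-45 − 0) = +0.002444
∂h/∂y = (184.09 − 184.07) / (70 − 0) = +0.0002857
Flow direction (−∇h) has components (-0.002444 E, -0.0002857 N).
Azimuth = atan2(E, N) = atan2(-0.002444, -0.0002857) = 263.3° ≈ 263°.

263°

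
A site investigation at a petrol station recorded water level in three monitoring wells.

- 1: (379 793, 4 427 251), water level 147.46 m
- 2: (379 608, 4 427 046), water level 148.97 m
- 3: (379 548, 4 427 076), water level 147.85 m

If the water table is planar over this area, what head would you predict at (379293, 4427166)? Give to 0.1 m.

Taking 1 as reference: 2−1 = (-185, -205, +1.51); 3−1 = (-245, -175, +0.39).
Solve a·Δx + b·Δy = Δh: det = (-185)·(-175) − (-245)·(-205) = -17850.
∂h/∂x = [(+1.51)·(-175) − (+0.39)·(-205)] / -17850 = +0.01032
∂h/∂y = [(-185)·(+0.39) − (-245)·(+1.51)] / -17850 = -0.01668
h(379293, 4427166) = 147.46 + (+0.01032)·(-500) + (-0.01668)·(-85) = 147.46 -5.162 +1.418 = 143.716 m.

143.7 m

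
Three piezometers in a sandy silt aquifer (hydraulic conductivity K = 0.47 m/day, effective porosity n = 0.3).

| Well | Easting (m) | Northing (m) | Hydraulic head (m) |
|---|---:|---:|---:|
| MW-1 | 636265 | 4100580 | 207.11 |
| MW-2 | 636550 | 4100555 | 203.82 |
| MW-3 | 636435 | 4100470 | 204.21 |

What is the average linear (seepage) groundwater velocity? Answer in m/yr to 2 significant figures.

Three-point gradient (reference MW-1): Δ to MW-2 = (285, -25, -3.29), Δ to MW-3 = (170, -110, -2.90).
∂h/∂x = -0.01068, ∂h/∂y = +0.009860 (det = -27100).
|∇h| = √(-0.01068² + 0.009860²) = 0.01454
Seepage velocity v = K·i/n = 0.47 × 0.01454 / 0.3 = 0.02278 m/day = 8.32 m/yr.

8.3 m/yr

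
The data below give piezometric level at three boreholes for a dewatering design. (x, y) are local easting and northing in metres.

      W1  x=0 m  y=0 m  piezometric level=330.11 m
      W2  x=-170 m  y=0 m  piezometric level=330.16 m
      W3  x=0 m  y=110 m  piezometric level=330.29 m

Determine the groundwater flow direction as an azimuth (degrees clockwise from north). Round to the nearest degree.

∂h/∂x = (330.16 − 330.11) / (-170 − 0) = -0.0002941
∂h/∂y = (330.29 − 330.11) / (110 − 0) = +0.001636
Flow direction (−∇h) has components (+0.0002941 E, -0.001636 N).
Azimuth = atan2(E, N) = atan2(+0.0002941, -0.001636) = 169.8° ≈ 170°.

170°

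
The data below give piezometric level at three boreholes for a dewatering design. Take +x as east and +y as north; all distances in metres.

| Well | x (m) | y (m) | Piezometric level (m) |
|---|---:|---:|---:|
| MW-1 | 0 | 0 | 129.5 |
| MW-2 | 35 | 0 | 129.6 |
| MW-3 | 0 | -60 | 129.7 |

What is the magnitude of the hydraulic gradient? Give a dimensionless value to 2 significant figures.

0.0044

∂h/∂x = (129.6 − 129.5) / (35 − 0) = +0.002857
∂h/∂y = (129.7 − 129.5) / (-60 − 0) = -0.003333
|∇h| = √(0.002857² + -0.003333²) = 0.00439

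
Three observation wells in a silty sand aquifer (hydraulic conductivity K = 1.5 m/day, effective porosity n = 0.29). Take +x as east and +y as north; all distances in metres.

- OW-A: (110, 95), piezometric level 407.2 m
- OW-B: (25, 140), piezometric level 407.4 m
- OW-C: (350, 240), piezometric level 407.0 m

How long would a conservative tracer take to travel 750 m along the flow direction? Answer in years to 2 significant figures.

With h = a·x + b·y + c and OW-A as origin, the differences give:
  (-85)·a + 45·b = +0.2
  240·a + 145·b = -0.2
Eliminate b (×145 and ×45, subtract): -23125·a = 38.00 → a = ∂h/∂x = -0.001643
Back-substitute: b = ∂h/∂y = +0.001341.
|∇h| = √(-0.001643² + 0.001341²) = 0.002121
Seepage velocity v = K·i/n = 1.5 × 0.002121 / 0.29 = 0.01097 m/day.
t = 750 / 0.01097 = 6.837e+04 days = 187 years.

190 years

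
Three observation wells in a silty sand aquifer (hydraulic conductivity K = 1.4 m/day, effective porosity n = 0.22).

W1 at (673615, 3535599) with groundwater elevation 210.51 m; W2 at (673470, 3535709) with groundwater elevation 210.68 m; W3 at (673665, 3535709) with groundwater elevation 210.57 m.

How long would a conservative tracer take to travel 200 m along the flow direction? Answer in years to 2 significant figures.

88 years

Three-point gradient (reference W1): Δ to W2 = (-145, 110, +0.17), Δ to W3 = (50, 110, +0.06).
∂h/∂x = -0.0005641, ∂h/∂y = +0.0008019 (det = -21450).
|∇h| = √(-0.0005641² + 0.0008019²) = 0.0009804
Seepage velocity v = K·i/n = 1.4 × 0.0009804 / 0.22 = 0.006239 m/day.
t = 200 / 0.006239 = 3.206e+04 days = 87.8 years.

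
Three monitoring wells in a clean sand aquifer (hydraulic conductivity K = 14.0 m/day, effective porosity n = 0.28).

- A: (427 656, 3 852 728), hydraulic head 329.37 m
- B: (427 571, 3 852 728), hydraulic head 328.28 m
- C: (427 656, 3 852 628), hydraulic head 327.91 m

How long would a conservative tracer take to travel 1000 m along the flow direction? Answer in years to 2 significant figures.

2.8 years

∂h/∂x = (328.28 − 329.37) / (427571 − 427656) = +0.01282
∂h/∂y = (327.91 − 329.37) / (3852628 − 3852728) = +0.01460
|∇h| = √(0.01282² + 0.01460²) = 0.01943
Seepage velocity v = K·i/n = 14.0 × 0.01943 / 0.28 = 0.9715 m/day.
t = 1000 / 0.9715 = 1029 days = 2.82 years.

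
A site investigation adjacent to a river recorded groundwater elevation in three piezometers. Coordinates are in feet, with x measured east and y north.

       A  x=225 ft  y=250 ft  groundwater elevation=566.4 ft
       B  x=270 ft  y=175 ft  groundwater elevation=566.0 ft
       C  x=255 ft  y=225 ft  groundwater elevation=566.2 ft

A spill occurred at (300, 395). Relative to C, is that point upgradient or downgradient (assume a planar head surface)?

upgradient

Taking A as reference: B−A = (45, -75, -0.4); C−A = (30, -25, -0.2).
Determinant of the coordinate differences = 45·(-25) − 30·(-75) = 1125.
∂h/∂x = [(-0.4)·(-25) − (-0.2)·(-75)] / 1125 = -0.004444
∂h/∂y = [45·(-0.2) − 30·(-0.4)] / 1125 = +0.002667
Head at (300, 395) = 566.4 + (-0.004444)·(75) + (+0.002667)·(145) = 566.45 ft.
That is higher than the 566.2 ft at C, so the point is upgradient.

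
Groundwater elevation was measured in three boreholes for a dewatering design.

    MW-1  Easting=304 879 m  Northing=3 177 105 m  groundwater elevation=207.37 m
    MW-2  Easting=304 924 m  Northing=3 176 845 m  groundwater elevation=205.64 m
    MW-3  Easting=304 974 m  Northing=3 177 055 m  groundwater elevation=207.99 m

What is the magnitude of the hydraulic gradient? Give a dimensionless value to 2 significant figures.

With h = a·x + b·y + c and MW-1 as origin, the differences give:
  45·a + (-260)·b = -1.73
  95·a + (-50)·b = +0.62
Eliminate b (×(-50) and ×(-260), subtract): 22450·a = 247.700 → a = ∂h/∂x = +0.01103
Back-substitute: b = ∂h/∂y = +0.008563.
|∇h| = √(0.01103² + 0.008563²) = 0.01396

0.014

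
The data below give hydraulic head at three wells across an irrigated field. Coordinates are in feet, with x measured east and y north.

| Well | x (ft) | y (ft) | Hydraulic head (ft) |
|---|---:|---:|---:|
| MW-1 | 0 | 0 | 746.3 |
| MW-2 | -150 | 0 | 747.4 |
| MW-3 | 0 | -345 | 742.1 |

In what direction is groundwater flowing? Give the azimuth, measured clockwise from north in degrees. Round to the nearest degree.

∂h/∂x = (747.4 − 746.3) / (-150 − 0) = -0.007333
∂h/∂y = (742.1 − 746.3) / (-345 − 0) = +0.01217
Flow direction (−∇h) has components (+0.007333 E, -0.01217 N).
Azimuth = atan2(E, N) = atan2(+0.007333, -0.01217) = 148.9° ≈ 149°.

149°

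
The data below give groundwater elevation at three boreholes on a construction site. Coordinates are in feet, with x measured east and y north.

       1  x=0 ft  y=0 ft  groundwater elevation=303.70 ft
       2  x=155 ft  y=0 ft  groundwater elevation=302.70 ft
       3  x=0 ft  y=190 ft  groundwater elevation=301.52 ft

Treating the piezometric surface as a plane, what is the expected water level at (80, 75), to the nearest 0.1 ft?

∂h/∂x = (302.70 − 303.70) / (155 − 0) = -0.006452
∂h/∂y = (301.52 − 303.70) / (190 − 0) = -0.01147
h(80, 75) = 303.70 + (-0.006452)·(80) + (-0.01147)·(75) = 303.70 -0.516 -0.861 = 302.323 ft.

302.3 ft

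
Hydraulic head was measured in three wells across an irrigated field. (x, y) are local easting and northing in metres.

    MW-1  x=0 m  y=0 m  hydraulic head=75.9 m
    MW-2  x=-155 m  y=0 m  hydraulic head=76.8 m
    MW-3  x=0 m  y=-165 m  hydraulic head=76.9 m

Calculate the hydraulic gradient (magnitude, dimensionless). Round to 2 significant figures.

∂h/∂x = (76.8 − 75.9) / (-155 − 0) = -0.005806
∂h/∂y = (76.9 − 75.9) / (-165 − 0) = -0.006061
|∇h| = √(-0.005806² + -0.006061²) = 0.008393

0.0084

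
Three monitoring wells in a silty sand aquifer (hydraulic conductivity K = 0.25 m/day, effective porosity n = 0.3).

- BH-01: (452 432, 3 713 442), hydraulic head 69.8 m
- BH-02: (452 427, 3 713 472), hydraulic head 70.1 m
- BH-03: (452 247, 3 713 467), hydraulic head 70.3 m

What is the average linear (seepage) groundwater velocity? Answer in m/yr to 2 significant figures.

Differences from BH-01: to BH-02 (Δx, Δy, Δh) = (-5, 30, +0.3); to BH-03 = (-185, 25, +0.5).
Determinant of the coordinate differences = (-5)·25 − (-185)·30 = 5425.
∂h/∂x = [(+0.3)·25 − (+0.5)·30] / 5425 = -0.001382
∂h/∂y = [(-5)·(+0.5) − (-185)·(+0.3)] / 5425 = +0.009770
|∇h| = √(-0.001382² + 0.009770²) = 0.009867
Seepage velocity v = K·i/n = 0.25 × 0.009867 / 0.3 = 0.008223 m/day = 3.003 m/yr.

3.0 m/yr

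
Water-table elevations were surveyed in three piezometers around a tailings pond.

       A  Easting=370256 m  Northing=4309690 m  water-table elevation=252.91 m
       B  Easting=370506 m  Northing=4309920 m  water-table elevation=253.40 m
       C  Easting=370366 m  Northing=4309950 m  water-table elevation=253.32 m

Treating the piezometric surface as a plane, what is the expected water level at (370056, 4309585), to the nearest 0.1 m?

Three-point gradient (reference A): Δ to B = (250, 230, +0.49), Δ to C = (110, 260, +0.41).
∂h/∂x = +0.0008338, ∂h/∂y = +0.001224 (det = 39700).
h(370056, 4309585) = 252.91 + (+0.0008338)·(-200) + (+0.001224)·(-105) = 252.91 -0.167 -0.129 = 252.615 m.

252.6 m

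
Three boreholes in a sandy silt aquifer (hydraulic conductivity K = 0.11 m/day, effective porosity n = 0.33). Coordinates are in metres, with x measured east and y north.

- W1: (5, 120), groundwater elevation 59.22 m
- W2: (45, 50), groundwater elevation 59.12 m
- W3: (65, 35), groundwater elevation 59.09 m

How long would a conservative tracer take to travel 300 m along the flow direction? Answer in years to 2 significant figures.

2000 years

Differences from W1: to W2 (Δx, Δy, Δh) = (40, -70, -0.10); to W3 = (60, -85, -0.13).
Determinant of the coordinate differences = 40·(-85) − 60·(-70) = 800.
∂h/∂x = [(-0.10)·(-85) − (-0.13)·(-70)] / 800 = -0.0007500
∂h/∂y = [40·(-0.13) − 60·(-0.10)] / 800 = +0.001000
|∇h| = √(-0.0007500² + 0.001000²) = 0.00125
Seepage velocity v = K·i/n = 0.11 × 0.00125 / 0.33 = 0.0004167 m/day.
t = 300 / 0.0004167 = 7.199e+05 days = 1.97e+03 years.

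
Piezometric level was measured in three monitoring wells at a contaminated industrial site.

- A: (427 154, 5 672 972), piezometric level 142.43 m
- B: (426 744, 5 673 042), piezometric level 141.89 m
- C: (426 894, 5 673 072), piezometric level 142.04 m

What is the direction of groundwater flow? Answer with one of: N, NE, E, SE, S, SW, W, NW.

NW

Differences from A: to B (Δx, Δy, Δh) = (-410, 70, -0.54); to C = (-260, 100, -0.39).
Solve a·Δx + b·Δy = Δh: det = (-410)·100 − (-260)·70 = -22800.
∂h/∂x = [(-0.54)·100 − (-0.39)·70] / -22800 = +0.001171
∂h/∂y = [(-410)·(-0.39) − (-260)·(-0.54)] / -22800 = -0.0008553
Flow = −∇h = (-0.001171 east, +0.0008553 north), which points northwest.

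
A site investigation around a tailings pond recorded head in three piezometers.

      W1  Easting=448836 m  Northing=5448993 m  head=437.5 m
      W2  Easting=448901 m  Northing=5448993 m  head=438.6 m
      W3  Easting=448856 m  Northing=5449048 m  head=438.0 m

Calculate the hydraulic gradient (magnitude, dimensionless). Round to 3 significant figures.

Taking W1 as reference: W2−W1 = (65, 0, +1.1); W3−W1 = (20, 55, +0.5).
Solve a·Δx + b·Δy = Δh: det = 65·55 − 20·0 = 3575.
∂h/∂x = [(+1.1)·55 − (+0.5)·0] / 3575 = +0.01692
∂h/∂y = [65·(+0.5) − 20·(+1.1)] / 3575 = +0.002937
|∇h| = √(0.01692² + 0.002937²) = 0.01717

0.0172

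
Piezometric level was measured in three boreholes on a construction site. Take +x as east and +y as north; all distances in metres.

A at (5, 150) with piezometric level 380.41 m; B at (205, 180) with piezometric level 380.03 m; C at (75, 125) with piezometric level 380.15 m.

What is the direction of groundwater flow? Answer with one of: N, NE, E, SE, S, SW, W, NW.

SE

Taking A as reference: B−A = (200, 30, -0.38); C−A = (70, -25, -0.26).
Determinant of the coordinate differences = 200·(-25) − 70·30 = -7100.
∂h/∂x = [(-0.38)·(-25) − (-0.26)·30] / -7100 = -0.002437
∂h/∂y = [200·(-0.26) − 70·(-0.38)] / -7100 = +0.003577
Flow = −∇h = (+0.002437 east, -0.003577 north), which points southeast.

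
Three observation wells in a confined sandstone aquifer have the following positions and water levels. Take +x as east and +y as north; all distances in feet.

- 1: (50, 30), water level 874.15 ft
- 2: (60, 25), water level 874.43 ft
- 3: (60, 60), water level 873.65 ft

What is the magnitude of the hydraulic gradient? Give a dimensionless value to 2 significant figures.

Taking 1 as reference: 2−1 = (10, -5, +0.28); 3−1 = (10, 30, -0.50).
Determinant of the coordinate differences = 10·30 − 10·(-5) = 350.
∂h/∂x = [(+0.28)·30 − (-0.50)·(-5)] / 350 = +0.01686
∂h/∂y = [10·(-0.50) − 10·(+0.28)] / 350 = -0.02229
|∇h| = √(0.01686² + -0.02229²) = 0.02795

0.028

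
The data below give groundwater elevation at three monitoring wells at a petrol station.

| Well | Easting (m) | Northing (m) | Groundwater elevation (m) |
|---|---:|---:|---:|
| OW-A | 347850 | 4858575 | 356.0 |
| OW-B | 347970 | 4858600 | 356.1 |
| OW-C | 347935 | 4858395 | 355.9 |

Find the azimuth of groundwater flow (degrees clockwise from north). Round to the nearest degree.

217°

Three-point gradient (reference OW-A): Δ to OW-B = (120, 25, +0.1), Δ to OW-C = (85, -180, -0.1).
∂h/∂x = +0.0006533, ∂h/∂y = +0.0008641 (det = -23725).
Flow direction (−∇h) has components (-0.0006533 E, -0.0008641 N).
Azimuth = atan2(E, N) = atan2(-0.0006533, -0.0008641) = 217.1° ≈ 217°.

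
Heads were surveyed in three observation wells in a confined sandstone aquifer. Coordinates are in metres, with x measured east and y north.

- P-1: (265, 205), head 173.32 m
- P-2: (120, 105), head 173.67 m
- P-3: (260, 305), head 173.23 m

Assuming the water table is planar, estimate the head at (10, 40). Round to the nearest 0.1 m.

Differences from P-1: to P-2 (Δx, Δy, Δh) = (-145, -100, +0.35); to P-3 = (-5, 100, -0.09).
Solve a·Δx + b·Δy = Δh: det = (-145)·100 − (-5)·(-100) = -15000.
∂h/∂x = [(+0.35)·100 − (-0.09)·(-100)] / -15000 = -0.001733
∂h/∂y = [(-145)·(-0.09) − (-5)·(+0.35)] / -15000 = -0.0009867
h(10, 40) = 173.32 + (-0.001733)·(-255) + (-0.0009867)·(-165) = 173.32 +0.442 +0.163 = 173.925 m.

173.9 m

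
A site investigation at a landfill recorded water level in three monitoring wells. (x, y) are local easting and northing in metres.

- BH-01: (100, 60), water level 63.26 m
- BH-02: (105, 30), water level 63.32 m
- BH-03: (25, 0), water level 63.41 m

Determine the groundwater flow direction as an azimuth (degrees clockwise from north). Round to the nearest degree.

With h = a·x + b·y + c and BH-01 as origin, the differences give:
  5·a + (-30)·b = +0.06
  (-75)·a + (-60)·b = +0.15
Eliminate b (×(-60) and ×(-30), subtract): -2550·a = 0.900 → a = ∂h/∂x = -0.0003529
Back-substitute: b = ∂h/∂y = -0.002059.
Flow direction (−∇h) has components (+0.0003529 E, +0.002059 N).
Azimuth = atan2(E, N) = atan2(+0.0003529, +0.002059) = 9.7° ≈ 010°.

010°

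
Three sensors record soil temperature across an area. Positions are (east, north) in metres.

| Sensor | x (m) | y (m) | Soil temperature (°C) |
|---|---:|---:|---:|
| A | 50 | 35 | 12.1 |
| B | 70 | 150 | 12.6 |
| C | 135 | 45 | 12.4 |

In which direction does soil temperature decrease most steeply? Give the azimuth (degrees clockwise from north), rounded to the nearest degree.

219°

With T = a·x + b·y + c and A as origin, the differences give:
  20·a + 115·b = +0.5
  85·a + 10·b = +0.3
Eliminate b (×10 and ×115, subtract): -9575·a = -29.50 → a = ∂T/∂x = +0.003081
Back-substitute: b = ∂T/∂y = +0.003812.
Steepest decrease is along −∇f: components (-0.003081 E, -0.003812 N).
Azimuth = atan2(-0.003081, -0.003812) = 218.9° ≈ 219°.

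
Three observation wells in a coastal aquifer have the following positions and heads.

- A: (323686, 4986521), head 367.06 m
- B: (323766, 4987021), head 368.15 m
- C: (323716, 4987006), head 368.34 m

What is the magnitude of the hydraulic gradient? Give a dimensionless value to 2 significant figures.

Taking A as reference: B−A = (80, 500, +1.09); C−A = (30, 485, +1.28).
Determinant of the coordinate differences = 80·485 − 30·500 = 23800.
∂h/∂x = [(+1.09)·485 − (+1.28)·500] / 23800 = -0.004679
∂h/∂y = [80·(+1.28) − 30·(+1.09)] / 23800 = +0.002929
|∇h| = √(-0.004679² + 0.002929²) = 0.00552

0.0055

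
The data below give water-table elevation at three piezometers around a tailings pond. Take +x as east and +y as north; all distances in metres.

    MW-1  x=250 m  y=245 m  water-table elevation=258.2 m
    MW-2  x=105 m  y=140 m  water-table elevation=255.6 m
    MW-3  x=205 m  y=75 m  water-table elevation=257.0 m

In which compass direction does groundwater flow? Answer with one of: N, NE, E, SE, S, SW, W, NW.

Taking MW-1 as reference: MW-2−MW-1 = (-145, -105, -2.6); MW-3−MW-1 = (-45, -170, -1.2).
Solve a·Δx + b·Δy = Δh: det = (-145)·(-170) − (-45)·(-105) = 19925.
∂h/∂x = [(-2.6)·(-170) − (-1.2)·(-105)] / 19925 = +0.01586
∂h/∂y = [(-145)·(-1.2) − (-45)·(-2.6)] / 19925 = +0.002861
Flow = −∇h = (-0.01586 east, -0.002861 north), which points west.

W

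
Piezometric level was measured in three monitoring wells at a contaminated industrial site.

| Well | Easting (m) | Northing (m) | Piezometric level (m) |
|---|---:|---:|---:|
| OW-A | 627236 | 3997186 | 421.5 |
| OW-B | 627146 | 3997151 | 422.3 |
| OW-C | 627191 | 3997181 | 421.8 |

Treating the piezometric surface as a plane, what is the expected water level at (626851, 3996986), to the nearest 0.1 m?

Taking OW-A as reference: OW-B−OW-A = (-90, -35, +0.8); OW-C−OW-A = (-45, -5, +0.3).
Solve a·Δx + b·Δy = Δh: det = (-90)·(-5) − (-45)·(-35) = -1125.
∂h/∂x = [(+0.8)·(-5) − (+0.3)·(-35)] / -1125 = -0.005778
∂h/∂y = [(-90)·(+0.3) − (-45)·(+0.8)] / -1125 = -0.008000
h(626851, 3996986) = 421.5 + (-0.005778)·(-385) + (-0.008000)·(-200) = 421.5 +2.224 +1.600 = 425.324 m.

425.3 m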